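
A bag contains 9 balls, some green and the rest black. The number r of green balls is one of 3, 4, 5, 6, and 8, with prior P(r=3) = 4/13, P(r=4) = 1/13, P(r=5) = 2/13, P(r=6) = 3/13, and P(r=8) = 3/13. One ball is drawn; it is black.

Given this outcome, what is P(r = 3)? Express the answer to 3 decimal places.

0.490

The likelihood of this draw under each hypothesis: P(data | r = 3) = (6/9) = 2/3; P(data | r = 4) = (5/9) = 5/9; P(data | r = 5) = (4/9) = 4/9; P(data | r = 6) = (3/9) = 1/3; P(data | r = 8) = (1/9) = 1/9.
The prior-weighted likelihoods are 4/13 · 2/3 = 8/39, 1/13 · 5/9 = 5/117, 2/13 · 4/9 = 8/117, 3/13 · 1/3 = 1/13, 3/13 · 1/9 = 1/39; these sum to 49/117.
Therefore the posterior P(r = 3 | data) = (8/39) / (49/117) = 24/49.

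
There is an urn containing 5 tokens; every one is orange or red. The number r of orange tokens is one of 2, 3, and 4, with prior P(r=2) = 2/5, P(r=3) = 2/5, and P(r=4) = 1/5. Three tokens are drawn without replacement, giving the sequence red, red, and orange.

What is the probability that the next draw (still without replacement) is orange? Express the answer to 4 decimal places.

The likelihood of the observed sequence under each hypothesis: P(data | r = 2) = (3/5)(2/4)(2/3) = 1/5; P(data | r = 3) = (2/5)(1/4)(3/3) = 1/10; P(data | r = 4) = (1/5)(0/4) = 0.
Weighting by the prior gives 2/5 · 1/5 = 2/25, 2/5 · 1/10 = 1/25, 1/5 · 0 = 0; summing to 3/25.
Dividing through by the total gives posterior P(r = 2 | data) = 2/3, P(r = 3 | data) = 1/3, P(r = 4 | data) = 0.
Averaging over the posterior, P(orange next | data) = (1/2)(2/3) + (1)(1/3) = 2/3.

0.6667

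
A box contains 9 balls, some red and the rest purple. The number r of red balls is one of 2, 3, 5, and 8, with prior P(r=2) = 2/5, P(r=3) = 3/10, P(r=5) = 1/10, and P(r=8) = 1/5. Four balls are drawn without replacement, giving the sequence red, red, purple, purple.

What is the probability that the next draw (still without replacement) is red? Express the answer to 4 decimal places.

Compute the likelihood of the observed sequence for each case: P(data | r = 2) = (2/9)(1/8)(7/7)(6/6) = 1/36; P(data | r = 3) = (3/9)(2/8)(6/7)(5/6) = 5/84; P(data | r = 5) = (5/9)(4/8)(4/7)(3/6) = 5/63; P(data | r = 8) = (8/9)(7/8)(1/7)(0/6) = 0.
The prior-weighted likelihoods are 2/5 · 1/36 = 1/90, 3/10 · 5/84 = 1/56, 1/10 · 5/63 = 1/126, 1/5 · 0 = 0; summing to 31/840.
Dividing through by the total gives posterior P(r = 2 | data) = 28/93, P(r = 3 | data) = 15/31, P(r = 5 | data) = 20/93, P(r = 8 | data) = 0.
Averaging over the posterior, P(red next | data) = (0)(28/93) + (1/5)(15/31) + (3/5)(20/93) = 7/31.

0.2258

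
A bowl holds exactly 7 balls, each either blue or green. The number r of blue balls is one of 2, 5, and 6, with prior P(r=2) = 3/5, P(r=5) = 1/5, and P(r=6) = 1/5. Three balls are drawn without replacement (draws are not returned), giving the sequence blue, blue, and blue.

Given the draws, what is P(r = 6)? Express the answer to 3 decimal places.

0.667

Compute the likelihood of the observed sequence for each case: P(data | r = 2) = (2/7)(1/6)(0/5) = 0; P(data | r = 5) = (5/7)(4/6)(3/5) = 2/7; P(data | r = 6) = (6/7)(5/6)(4/5) = 4/7.
Weighting by the prior gives 3/5 · 0 = 0, 1/5 · 2/7 = 2/35, 1/5 · 4/7 = 4/35; with total 6/35.
By Bayes' rule, P(r = 6 | data) = (4/35) / (6/35) = 2/3.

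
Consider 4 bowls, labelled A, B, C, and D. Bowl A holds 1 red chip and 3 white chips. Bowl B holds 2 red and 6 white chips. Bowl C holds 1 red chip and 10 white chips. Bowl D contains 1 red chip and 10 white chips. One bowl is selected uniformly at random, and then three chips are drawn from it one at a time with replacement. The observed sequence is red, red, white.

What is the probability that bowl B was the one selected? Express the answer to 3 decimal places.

0.431

For each hypothesis, P(data | H) works out to: P(data | bowl A) = (1/4)(1/4)(3/4) = 0.046875; P(data | bowl B) = (2/8)(2/8)(6/8) = 0.046875; P(data | bowl C) = (1/11)(1/11)(10/11) = 0.0075131; P(data | bowl D) = (1/11)(1/11)(10/11) = 0.0075131.
Weighting by the prior gives 1/4 · 0.046875 = 0.011719, 1/4 · 0.046875 = 0.011719, 1/4 · 0.0075131 = 0.0018783, 1/4 · 0.0075131 = 0.0018783; these sum to 0.027194.
Therefore the posterior P(bowl B | data) = (0.011719) / (0.027194) = 0.43093.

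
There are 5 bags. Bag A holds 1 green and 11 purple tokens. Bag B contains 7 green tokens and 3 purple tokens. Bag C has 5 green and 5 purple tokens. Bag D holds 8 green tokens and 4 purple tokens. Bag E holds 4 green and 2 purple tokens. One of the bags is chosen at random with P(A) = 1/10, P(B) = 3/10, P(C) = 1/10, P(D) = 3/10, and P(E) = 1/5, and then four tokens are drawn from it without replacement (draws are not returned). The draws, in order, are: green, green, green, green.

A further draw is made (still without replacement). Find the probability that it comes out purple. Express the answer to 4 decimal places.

Under each hypothesis, the probability of the observed sequence is: P(data | bag A) = (1/12)(0/11) = 0; P(data | bag B) = (7/10)(6/9)(5/8)(4/7) = 0.16667; P(data | bag C) = (5/10)(4/9)(3/8)(2/7) = 0.02381; P(data | bag D) = (8/12)(7/11)(6/10)(5/9) = 0.14141; P(data | bag E) = (4/6)(3/5)(2/4)(1/3) = 0.066667.
Weighting by the prior gives 1/10 · 0 = 0, 3/10 · 0.16667 = 0.05, 1/10 · 0.02381 = 0.002381, 3/10 · 0.14141 = 0.042424, 1/5 · 0.066667 = 0.013333; these sum to 0.10814.
Normalising, the posterior is P(bag A | data) = 0, P(bag B | data) = 0.46237, P(bag C | data) = 0.022018, P(bag D | data) = 0.39231, P(bag E | data) = 0.1233.
The predictive probability is P(purple next | data) = (1/2)(0.46237) + (5/6)(0.022018) + (1/2)(0.39231) + (1)(0.1233) = 0.56899.

0.5690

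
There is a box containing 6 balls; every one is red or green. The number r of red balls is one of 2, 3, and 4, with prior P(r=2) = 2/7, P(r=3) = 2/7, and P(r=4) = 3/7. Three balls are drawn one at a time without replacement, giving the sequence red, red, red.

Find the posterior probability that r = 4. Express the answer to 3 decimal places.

0.857

The likelihood of the observed sequence under each hypothesis: P(data | r = 2) = (2/6)(1/5)(0/4) = 0; P(data | r = 3) = (3/6)(2/5)(1/4) = 1/20; P(data | r = 4) = (4/6)(3/5)(2/4) = 1/5.
Weighting by the prior gives 2/7 · 0 = 0, 2/7 · 1/20 = 1/70, 3/7 · 1/5 = 3/35; these sum to 1/10.
By Bayes' rule, P(r = 4 | data) = (3/35) / (1/10) = 6/7.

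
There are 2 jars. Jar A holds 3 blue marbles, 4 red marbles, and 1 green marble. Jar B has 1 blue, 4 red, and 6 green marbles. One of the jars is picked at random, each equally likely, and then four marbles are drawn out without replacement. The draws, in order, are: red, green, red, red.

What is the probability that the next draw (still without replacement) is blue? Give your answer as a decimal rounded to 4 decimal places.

For each hypothesis, P(data | H) works out to: P(data | jar A) = (4/8)(1/7)(3/6)(2/5) = 1/70; P(data | jar B) = (4/11)(6/10)(3/9)(2/8) = 1/55.
The prior-weighted likelihoods are 1/2 · 1/70 = 1/140, 1/2 · 1/55 = 1/110; these sum to 5/308.
Dividing through by the total gives posterior P(jar A | data) = 11/25, P(jar B | data) = 14/25.
So P(blue next | data) = Σ P(blue next | H) P(H | data) = (3/4)(11/25) + (1/7)(14/25) = 41/100.

0.4100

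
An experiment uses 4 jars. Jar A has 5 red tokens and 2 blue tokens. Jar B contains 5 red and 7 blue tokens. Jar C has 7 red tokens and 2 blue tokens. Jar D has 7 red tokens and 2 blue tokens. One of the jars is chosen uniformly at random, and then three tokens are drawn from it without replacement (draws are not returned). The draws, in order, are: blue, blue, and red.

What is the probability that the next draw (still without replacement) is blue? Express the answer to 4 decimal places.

For each hypothesis, P(data | H) works out to: P(data | jar A) = (2/7)(1/6)(5/5) = 0.047619; P(data | jar B) = (7/12)(6/11)(5/10) = 0.15909; P(data | jar C) = (2/9)(1/8)(7/7) = 0.027778; P(data | jar D) = (2/9)(1/8)(7/7) = 0.027778.
Multiplying each by its prior: 1/4 · 0.047619 = 0.011905, 1/4 · 0.15909 = 0.039773, 1/4 · 0.027778 = 0.0069444, 1/4 · 0.027778 = 0.0069444; these sum to 0.065566.
The posterior is then P(jar A | data) = 0.18157, P(jar B | data) = 0.6066, P(jar C | data) = 0.10591, P(jar D | data) = 0.10591.
Averaging over the posterior, P(blue next | data) = (0)(0.18157) + (5/9)(0.6066) + (0)(0.10591) + (0)(0.10591) = 0.337.

0.3370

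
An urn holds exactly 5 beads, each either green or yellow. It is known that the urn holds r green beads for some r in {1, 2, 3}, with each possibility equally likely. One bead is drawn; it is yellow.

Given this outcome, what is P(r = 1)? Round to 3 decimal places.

Compute the likelihood of this draw for each case: P(data | r = 1) = (4/5) = 4/5; P(data | r = 2) = (3/5) = 3/5; P(data | r = 3) = (2/5) = 2/5.
Multiplying each by its prior: 1/3 · 4/5 = 4/15, 1/3 · 3/5 = 1/5, 1/3 · 2/5 = 2/15; with total 3/5.
So P(r = 1 | data) = (4/15) / (3/5) = 4/9.

0.444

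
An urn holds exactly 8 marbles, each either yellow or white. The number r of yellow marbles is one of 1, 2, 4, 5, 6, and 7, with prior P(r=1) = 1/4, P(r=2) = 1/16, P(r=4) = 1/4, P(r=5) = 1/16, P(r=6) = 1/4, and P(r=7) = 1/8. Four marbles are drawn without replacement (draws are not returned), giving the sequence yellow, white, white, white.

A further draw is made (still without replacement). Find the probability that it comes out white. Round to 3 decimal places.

0.747

For each hypothesis, P(data | H) works out to: P(data | r = 1) = (1/8)(7/7)(6/6)(5/5) = 0.125; P(data | r = 2) = (2/8)(6/7)(5/6)(4/5) = 0.14286; P(data | r = 4) = (4/8)(4/7)(3/6)(2/5) = 0.057143; P(data | r = 5) = (5/8)(3/7)(2/6)(1/5) = 0.017857; P(data | r = 6) = (6/8)(2/7)(1/6)(0/5) = 0; P(data | r = 7) = (7/8)(1/7)(0/6) = 0.
Weighting by the prior gives 1/4 · 0.125 = 0.03125, 1/16 · 0.14286 = 0.0089286, 1/4 · 0.057143 = 0.014286, 1/16 · 0.017857 = 0.0011161, 1/4 · 0 = 0, 1/8 · 0 = 0; these sum to 0.05558.
Dividing through by the total gives posterior P(r = 1 | data) = 0.56225, P(r = 2 | data) = 0.16064, P(r = 4 | data) = 0.25703, P(r = 5 | data) = 0.02008, P(r = 6 | data) = 0, P(r = 7 | data) = 0.
So P(white next | data) = Σ P(white next | H) P(H | data) = (1)(0.56225) + (3/4)(0.16064) + (1/4)(0.25703) + (0)(0.02008) = 0.74699.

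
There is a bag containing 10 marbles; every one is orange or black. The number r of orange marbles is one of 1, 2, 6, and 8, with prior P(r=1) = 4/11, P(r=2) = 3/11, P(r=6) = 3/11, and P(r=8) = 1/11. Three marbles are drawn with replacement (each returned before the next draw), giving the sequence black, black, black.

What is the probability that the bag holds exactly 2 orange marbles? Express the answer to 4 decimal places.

0.3302

Under each hypothesis, the probability of the observed sequence is: P(data | r = 1) = (9/10)(9/10)(9/10) = 0.729; P(data | r = 2) = (8/10)(8/10)(8/10) = 0.512; P(data | r = 6) = (4/10)(4/10)(4/10) = 0.064; P(data | r = 8) = (2/10)(2/10)(2/10) = 0.008.
The prior-weighted likelihoods are 4/11 · 0.729 = 0.26509, 3/11 · 0.512 = 0.13964, 3/11 · 0.064 = 0.017455, 1/11 · 0.008 = 0.00072727; with total 0.42291.
By Bayes' rule, P(r = 2 | data) = (0.13964) / (0.42291) = 0.33018.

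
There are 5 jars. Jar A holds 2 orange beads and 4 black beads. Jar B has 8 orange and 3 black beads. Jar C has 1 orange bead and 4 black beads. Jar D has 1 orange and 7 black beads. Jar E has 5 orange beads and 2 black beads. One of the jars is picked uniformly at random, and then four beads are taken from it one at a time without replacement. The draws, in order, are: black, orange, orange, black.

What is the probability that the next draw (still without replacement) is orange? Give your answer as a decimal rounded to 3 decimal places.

The likelihood of the observed sequence under each hypothesis: P(data | jar A) = (4/6)(2/5)(1/4)(3/3) = 0.066667; P(data | jar B) = (3/11)(8/10)(7/9)(2/8) = 0.042424; P(data | jar C) = (4/5)(1/4)(0/3) = 0; P(data | jar D) = (7/8)(1/7)(0/6) = 0; P(data | jar E) = (2/7)(5/6)(4/5)(1/4) = 0.047619.
Multiplying each by its prior: 1/5 · 0.066667 = 0.013333, 1/5 · 0.042424 = 0.0084848, 1/5 · 0 = 0, 1/5 · 0 = 0, 1/5 · 0.047619 = 0.0095238; summing to 0.031342.
Normalising, the posterior is P(jar A | data) = 0.42541, P(jar B | data) = 0.27072, P(jar C | data) = 0, P(jar D | data) = 0, P(jar E | data) = 0.30387.
The predictive probability is P(orange next | data) = (0)(0.42541) + (6/7)(0.27072) + (1)(0.30387) = 0.53591.

0.536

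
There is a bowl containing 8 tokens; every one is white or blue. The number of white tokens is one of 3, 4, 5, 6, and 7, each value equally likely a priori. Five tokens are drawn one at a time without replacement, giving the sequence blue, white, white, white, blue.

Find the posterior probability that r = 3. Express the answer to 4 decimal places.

The likelihood of the observed sequence under each hypothesis: P(data | r = 3) = (5/8)(3/7)(2/6)(1/5)(4/4) = 1/56; P(data | r = 4) = (4/8)(4/7)(3/6)(2/5)(3/4) = 3/70; P(data | r = 5) = (3/8)(5/7)(4/6)(3/5)(2/4) = 3/56; P(data | r = 6) = (2/8)(6/7)(5/6)(4/5)(1/4) = 1/28; P(data | r = 7) = (1/8)(7/7)(6/6)(5/5)(0/4) = 0.
The prior-weighted likelihoods are 1/5 · 1/56 = 1/280, 1/5 · 3/70 = 3/350, 1/5 · 3/56 = 3/280, 1/5 · 1/28 = 1/140, 1/5 · 0 = 0; with total 3/100.
By Bayes' rule, P(r = 3 | data) = (1/280) / (3/100) = 5/42.

0.1190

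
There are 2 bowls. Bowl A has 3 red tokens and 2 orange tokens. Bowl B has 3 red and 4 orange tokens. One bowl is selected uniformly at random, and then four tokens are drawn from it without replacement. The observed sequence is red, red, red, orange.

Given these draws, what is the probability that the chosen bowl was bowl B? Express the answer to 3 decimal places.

Compute the likelihood of the observed sequence for each case: P(data | bowl A) = (3/5)(2/4)(1/3)(2/2) = 1/10; P(data | bowl B) = (3/7)(2/6)(1/5)(4/4) = 1/35.
Weighting by the prior gives 1/2 · 1/10 = 1/20, 1/2 · 1/35 = 1/70; summing to 9/140.
By Bayes' rule, P(bowl B | data) = (1/70) / (9/140) = 2/9.

0.222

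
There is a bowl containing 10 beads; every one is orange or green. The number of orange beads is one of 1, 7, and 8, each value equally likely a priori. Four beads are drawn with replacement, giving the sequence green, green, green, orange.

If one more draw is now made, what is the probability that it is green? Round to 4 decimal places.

0.7389

Under each hypothesis, the probability of the observed sequence is: P(data | r = 1) = (9/10)(9/10)(9/10)(1/10) = 0.0729; P(data | r = 7) = (3/10)(3/10)(3/10)(7/10) = 0.0189; P(data | r = 8) = (2/10)(2/10)(2/10)(8/10) = 0.0064.
The prior-weighted likelihoods are 1/3 · 0.0729 = 0.0243, 1/3 · 0.0189 = 0.0063, 1/3 · 0.0064 = 0.0021333; summing to 0.032733.
Normalising, the posterior is P(r = 1 | data) = 0.74236, P(r = 7 | data) = 0.19246, P(r = 8 | data) = 0.065173.
So P(green next | data) = Σ P(green next | H) P(H | data) = (9/10)(0.74236) + (3/10)(0.19246) + (1/5)(0.065173) = 0.7389.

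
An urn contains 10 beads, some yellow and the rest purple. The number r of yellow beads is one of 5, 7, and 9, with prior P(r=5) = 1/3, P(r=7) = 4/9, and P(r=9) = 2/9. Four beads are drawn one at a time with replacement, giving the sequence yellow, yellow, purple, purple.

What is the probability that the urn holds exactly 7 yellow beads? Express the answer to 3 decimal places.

Compute the likelihood of the observed sequence for each case: P(data | r = 5) = (5/10)(5/10)(5/10)(5/10) = 0.0625; P(data | r = 7) = (7/10)(7/10)(3/10)(3/10) = 0.0441; P(data | r = 9) = (9/10)(9/10)(1/10)(1/10) = 0.0081.
Multiplying each by its prior: 1/3 · 0.0625 = 0.020833, 4/9 · 0.0441 = 0.0196, 2/9 · 0.0081 = 0.0018; with total 0.042233.
Hence P(r = 7 | data) = (0.0196) / (0.042233) = 0.46409.

0.464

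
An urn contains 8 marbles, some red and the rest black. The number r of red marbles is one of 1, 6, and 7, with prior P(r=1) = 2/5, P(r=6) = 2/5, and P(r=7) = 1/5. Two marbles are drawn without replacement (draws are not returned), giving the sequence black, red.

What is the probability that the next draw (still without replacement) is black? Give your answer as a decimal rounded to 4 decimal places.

The likelihood of the observed sequence under each hypothesis: P(data | r = 1) = (7/8)(1/7) = 1/8; P(data | r = 6) = (2/8)(6/7) = 3/14; P(data | r = 7) = (1/8)(7/7) = 1/8.
Multiplying each by its prior: 2/5 · 1/8 = 1/20, 2/5 · 3/14 = 3/35, 1/5 · 1/8 = 1/40; summing to 9/56.
The posterior is then P(r = 1 | data) = 14/45, P(r = 6 | data) = 8/15, P(r = 7 | data) = 7/45.
The predictive probability is P(black next | data) = (1)(14/45) + (1/6)(8/15) + (0)(7/45) = 2/5.

0.4000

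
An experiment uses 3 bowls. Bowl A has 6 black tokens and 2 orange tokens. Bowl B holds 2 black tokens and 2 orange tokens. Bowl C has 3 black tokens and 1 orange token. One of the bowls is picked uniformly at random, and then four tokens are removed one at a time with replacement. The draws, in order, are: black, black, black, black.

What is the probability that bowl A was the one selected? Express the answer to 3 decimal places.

For each hypothesis, P(data | H) works out to: P(data | bowl A) = (6/8)(6/8)(6/8)(6/8) = 81/256; P(data | bowl B) = (2/4)(2/4)(2/4)(2/4) = 1/16; P(data | bowl C) = (3/4)(3/4)(3/4)(3/4) = 81/256.
Weighting by the prior gives 1/3 · 81/256 = 27/256, 1/3 · 1/16 = 1/48, 1/3 · 81/256 = 27/256; summing to 89/384.
Hence P(bowl A | data) = (27/256) / (89/384) = 81/178.

0.455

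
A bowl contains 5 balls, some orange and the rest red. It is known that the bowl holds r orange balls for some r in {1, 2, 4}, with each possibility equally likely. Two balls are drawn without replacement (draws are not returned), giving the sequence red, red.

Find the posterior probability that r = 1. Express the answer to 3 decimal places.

0.667

Compute the likelihood of the observed sequence for each case: P(data | r = 1) = (4/5)(3/4) = 3/5; P(data | r = 2) = (3/5)(2/4) = 3/10; P(data | r = 4) = (1/5)(0/4) = 0.
Multiplying each by its prior: 1/3 · 3/5 = 1/5, 1/3 · 3/10 = 1/10, 1/3 · 0 = 0; these sum to 3/10.
Therefore the posterior P(r = 1 | data) = (1/5) / (3/10) = 2/3.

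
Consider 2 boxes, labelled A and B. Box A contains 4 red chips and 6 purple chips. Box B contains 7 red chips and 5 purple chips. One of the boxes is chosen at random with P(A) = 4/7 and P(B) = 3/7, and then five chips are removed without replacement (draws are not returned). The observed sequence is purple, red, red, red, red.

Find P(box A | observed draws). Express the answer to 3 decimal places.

For each hypothesis, P(data | H) works out to: P(data | box A) = (6/10)(4/9)(3/8)(2/7)(1/6) = 0.0047619; P(data | box B) = (5/12)(7/11)(6/10)(5/9)(4/8) = 0.044192.
The prior-weighted likelihoods are 4/7 · 0.0047619 = 0.0027211, 3/7 · 0.044192 = 0.018939; these sum to 0.02166.
Therefore the posterior P(box A | data) = (0.0027211) / (0.02166) = 0.12562.

0.126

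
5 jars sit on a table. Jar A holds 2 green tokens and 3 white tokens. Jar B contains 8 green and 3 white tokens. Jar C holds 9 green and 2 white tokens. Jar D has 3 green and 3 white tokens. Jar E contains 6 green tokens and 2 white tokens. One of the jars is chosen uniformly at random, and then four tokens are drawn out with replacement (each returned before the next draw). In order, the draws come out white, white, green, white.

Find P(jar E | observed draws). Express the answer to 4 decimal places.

Under each hypothesis, the probability of the observed sequence is: P(data | jar A) = (3/5)(3/5)(2/5)(3/5) = 0.0864; P(data | jar B) = (3/11)(3/11)(8/11)(3/11) = 0.014753; P(data | jar C) = (2/11)(2/11)(9/11)(2/11) = 0.0049177; P(data | jar D) = (3/6)(3/6)(3/6)(3/6) = 0.0625; P(data | jar E) = (2/8)(2/8)(6/8)(2/8) = 0.011719.
Multiplying each by its prior: 1/5 · 0.0864 = 0.01728, 1/5 · 0.014753 = 0.0029506, 1/5 · 0.0049177 = 0.00098354, 1/5 · 0.0625 = 0.0125, 1/5 · 0.011719 = 0.0023437; with total 0.036058.
Therefore the posterior P(jar E | data) = (0.0023437) / (0.036058) = 0.065.

0.0650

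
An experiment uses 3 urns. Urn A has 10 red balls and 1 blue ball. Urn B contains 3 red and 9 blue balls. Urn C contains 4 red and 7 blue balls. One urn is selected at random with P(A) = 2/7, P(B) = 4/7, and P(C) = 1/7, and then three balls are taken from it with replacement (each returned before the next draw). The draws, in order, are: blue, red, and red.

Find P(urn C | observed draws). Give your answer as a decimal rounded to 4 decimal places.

0.1994

Compute the likelihood of the observed sequence for each case: P(data | urn A) = (1/11)(10/11)(10/11) = 0.075131; P(data | urn B) = (9/12)(3/12)(3/12) = 0.046875; P(data | urn C) = (7/11)(4/11)(4/11) = 0.084147.
Multiplying each by its prior: 2/7 · 0.075131 = 0.021466, 4/7 · 0.046875 = 0.026786, 1/7 · 0.084147 = 0.012021; with total 0.060273.
Therefore the posterior P(urn C | data) = (0.012021) / (0.060273) = 0.19944.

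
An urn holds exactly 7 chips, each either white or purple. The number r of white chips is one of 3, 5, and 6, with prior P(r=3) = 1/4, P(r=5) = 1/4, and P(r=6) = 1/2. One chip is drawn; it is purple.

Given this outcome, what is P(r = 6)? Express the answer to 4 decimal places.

0.2500

Compute the likelihood of this draw for each case: P(data | r = 3) = (4/7) = 4/7; P(data | r = 5) = (2/7) = 2/7; P(data | r = 6) = (1/7) = 1/7.
Multiplying each by its prior: 1/4 · 4/7 = 1/7, 1/4 · 2/7 = 1/14, 1/2 · 1/7 = 1/14; these sum to 2/7.
So P(r = 6 | data) = (1/14) / (2/7) = 1/4.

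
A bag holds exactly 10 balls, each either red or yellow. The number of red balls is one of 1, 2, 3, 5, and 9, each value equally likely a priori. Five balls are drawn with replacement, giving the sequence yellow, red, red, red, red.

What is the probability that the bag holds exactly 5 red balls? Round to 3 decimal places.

Under each hypothesis, the probability of the observed sequence is: P(data | r = 1) = (9/10)(1/10)(1/10)(1/10)(1/10) = 9e-05; P(data | r = 2) = (8/10)(2/10)(2/10)(2/10)(2/10) = 0.00128; P(data | r = 3) = (7/10)(3/10)(3/10)(3/10)(3/10) = 0.00567; P(data | r = 5) = (5/10)(5/10)(5/10)(5/10)(5/10) = 0.03125; P(data | r = 9) = (1/10)(9/10)(9/10)(9/10)(9/10) = 0.06561.
Weighting by the prior gives 1/5 · 9e-05 = 1.8e-05, 1/5 · 0.00128 = 0.000256, 1/5 · 0.00567 = 0.001134, 1/5 · 0.03125 = 0.00625, 1/5 · 0.06561 = 0.013122; summing to 0.02078.
Therefore the posterior P(r = 5 | data) = (0.00625) / (0.02078) = 0.30077.

0.301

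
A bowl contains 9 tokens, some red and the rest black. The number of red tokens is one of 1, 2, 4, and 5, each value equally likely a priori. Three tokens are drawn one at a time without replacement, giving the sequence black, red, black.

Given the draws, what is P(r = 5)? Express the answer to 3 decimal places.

0.214

For each hypothesis, P(data | H) works out to: P(data | r = 1) = (8/9)(1/8)(7/7) = 1/9; P(data | r = 2) = (7/9)(2/8)(6/7) = 1/6; P(data | r = 4) = (5/9)(4/8)(4/7) = 10/63; P(data | r = 5) = (4/9)(5/8)(3/7) = 5/42.
Multiplying each by its prior: 1/4 · 1/9 = 1/36, 1/4 · 1/6 = 1/24, 1/4 · 10/63 = 5/126, 1/4 · 5/42 = 5/168; these sum to 5/36.
By Bayes' rule, P(r = 5 | data) = (5/168) / (5/36) = 3/14.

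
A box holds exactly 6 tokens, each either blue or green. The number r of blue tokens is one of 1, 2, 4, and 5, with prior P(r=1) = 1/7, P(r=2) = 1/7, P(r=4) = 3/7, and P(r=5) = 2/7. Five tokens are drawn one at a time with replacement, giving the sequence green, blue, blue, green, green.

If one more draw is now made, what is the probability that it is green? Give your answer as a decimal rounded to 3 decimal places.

For each hypothesis, P(data | H) works out to: P(data | r = 1) = (5/6)(1/6)(1/6)(5/6)(5/6) = 0.016075; P(data | r = 2) = (4/6)(2/6)(2/6)(4/6)(4/6) = 0.032922; P(data | r = 4) = (2/6)(4/6)(4/6)(2/6)(2/6) = 0.016461; P(data | r = 5) = (1/6)(5/6)(5/6)(1/6)(1/6) = 0.003215.
Multiplying each by its prior: 1/7 · 0.016075 = 0.0022964, 1/7 · 0.032922 = 0.0047031, 3/7 · 0.016461 = 0.0070547, 2/7 · 0.003215 = 0.00091858; summing to 0.014973.
Dividing through by the total gives posterior P(r = 1 | data) = 0.15337, P(r = 2 | data) = 0.31411, P(r = 4 | data) = 0.47117, P(r = 5 | data) = 0.06135.
Averaging over the posterior, P(green next | data) = (5/6)(0.15337) + (2/3)(0.31411) + (1/3)(0.47117) + (1/6)(0.06135) = 0.5045.

0.504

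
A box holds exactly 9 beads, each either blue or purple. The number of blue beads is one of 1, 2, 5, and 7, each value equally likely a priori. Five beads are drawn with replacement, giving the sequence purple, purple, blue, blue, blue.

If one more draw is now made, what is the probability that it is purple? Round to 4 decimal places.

The likelihood of the observed sequence under each hypothesis: P(data | r = 1) = (8/9)(8/9)(1/9)(1/9)(1/9) = 0.0010838; P(data | r = 2) = (7/9)(7/9)(2/9)(2/9)(2/9) = 0.0066386; P(data | r = 5) = (4/9)(4/9)(5/9)(5/9)(5/9) = 0.03387; P(data | r = 7) = (2/9)(2/9)(7/9)(7/9)(7/9) = 0.023235.
The prior-weighted likelihoods are 1/4 · 0.0010838 = 0.00027096, 1/4 · 0.0066386 = 0.0016596, 1/4 · 0.03387 = 0.0084675, 1/4 · 0.023235 = 0.0058087; these sum to 0.016207.
Normalising, the posterior is P(r = 1 | data) = 0.016719, P(r = 2 | data) = 0.1024, P(r = 5 | data) = 0.52247, P(r = 7 | data) = 0.35841.
The predictive probability is P(purple next | data) = (8/9)(0.016719) + (7/9)(0.1024) + (4/9)(0.52247) + (2/9)(0.35841) = 0.40636.

0.4064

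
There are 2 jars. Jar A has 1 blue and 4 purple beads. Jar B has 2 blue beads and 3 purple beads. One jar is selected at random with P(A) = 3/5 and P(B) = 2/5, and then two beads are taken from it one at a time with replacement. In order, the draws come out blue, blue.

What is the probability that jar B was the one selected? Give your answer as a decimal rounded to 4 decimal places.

For each hypothesis, P(data | H) works out to: P(data | jar A) = (1/5)(1/5) = 1/25; P(data | jar B) = (2/5)(2/5) = 4/25.
Multiplying each by its prior: 3/5 · 1/25 = 3/125, 2/5 · 4/25 = 8/125; summing to 11/125.
Hence P(jar B | data) = (8/125) / (11/125) = 8/11.

0.7273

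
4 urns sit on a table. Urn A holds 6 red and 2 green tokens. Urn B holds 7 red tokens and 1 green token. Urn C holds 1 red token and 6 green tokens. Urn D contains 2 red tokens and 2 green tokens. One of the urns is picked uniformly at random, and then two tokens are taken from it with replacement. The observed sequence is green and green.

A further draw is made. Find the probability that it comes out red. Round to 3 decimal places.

0.273

For each hypothesis, P(data | H) works out to: P(data | urn A) = (2/8)(2/8) = 0.0625; P(data | urn B) = (1/8)(1/8) = 0.015625; P(data | urn C) = (6/7)(6/7) = 0.73469; P(data | urn D) = (2/4)(2/4) = 0.25.
Weighting by the prior gives 1/4 · 0.0625 = 0.015625, 1/4 · 0.015625 = 0.0039062, 1/4 · 0.73469 = 0.18367, 1/4 · 0.25 = 0.0625; these sum to 0.2657.
Dividing through by the total gives posterior P(urn A | data) = 0.058806, P(urn B | data) = 0.014701, P(urn C | data) = 0.69127, P(urn D | data) = 0.23522.
So P(red next | data) = Σ P(red next | H) P(H | data) = (3/4)(0.058806) + (7/8)(0.014701) + (1/7)(0.69127) + (1/2)(0.23522) = 0.27333.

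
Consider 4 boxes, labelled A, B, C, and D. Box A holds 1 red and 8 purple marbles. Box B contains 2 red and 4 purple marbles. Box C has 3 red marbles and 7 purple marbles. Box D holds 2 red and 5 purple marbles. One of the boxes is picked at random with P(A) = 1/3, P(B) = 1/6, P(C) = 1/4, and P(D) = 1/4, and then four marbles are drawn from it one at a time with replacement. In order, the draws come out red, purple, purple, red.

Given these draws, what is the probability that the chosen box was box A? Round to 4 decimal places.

For each hypothesis, P(data | H) works out to: P(data | box A) = (1/9)(8/9)(8/9)(1/9) = 0.0097546; P(data | box B) = (2/6)(4/6)(4/6)(2/6) = 0.049383; P(data | box C) = (3/10)(7/10)(7/10)(3/10) = 0.0441; P(data | box D) = (2/7)(5/7)(5/7)(2/7) = 0.041649.
The prior-weighted likelihoods are 1/3 · 0.0097546 = 0.0032515, 1/6 · 0.049383 = 0.0082305, 1/4 · 0.0441 = 0.011025, 1/4 · 0.041649 = 0.010412; summing to 0.032919.
Therefore the posterior P(box A | data) = (0.0032515) / (0.032919) = 0.098773.

0.0988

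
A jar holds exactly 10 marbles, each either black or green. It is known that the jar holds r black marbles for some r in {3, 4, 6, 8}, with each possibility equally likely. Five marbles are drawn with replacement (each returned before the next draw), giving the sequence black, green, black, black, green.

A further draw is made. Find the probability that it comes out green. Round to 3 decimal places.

The likelihood of the observed sequence under each hypothesis: P(data | r = 3) = (3/10)(7/10)(3/10)(3/10)(7/10) = 0.01323; P(data | r = 4) = (4/10)(6/10)(4/10)(4/10)(6/10) = 0.02304; P(data | r = 6) = (6/10)(4/10)(6/10)(6/10)(4/10) = 0.03456; P(data | r = 8) = (8/10)(2/10)(8/10)(8/10)(2/10) = 0.02048.
Weighting by the prior gives 1/4 · 0.01323 = 0.0033075, 1/4 · 0.02304 = 0.00576, 1/4 · 0.03456 = 0.00864, 1/4 · 0.02048 = 0.00512; with total 0.022828.
Normalising, the posterior is P(r = 3 | data) = 0.14489, P(r = 4 | data) = 0.25233, P(r = 6 | data) = 0.37849, P(r = 8 | data) = 0.22429.
The predictive probability is P(green next | data) = (7/10)(0.14489) + (3/5)(0.25233) + (2/5)(0.37849) + (1/5)(0.22429) = 0.44907.

0.449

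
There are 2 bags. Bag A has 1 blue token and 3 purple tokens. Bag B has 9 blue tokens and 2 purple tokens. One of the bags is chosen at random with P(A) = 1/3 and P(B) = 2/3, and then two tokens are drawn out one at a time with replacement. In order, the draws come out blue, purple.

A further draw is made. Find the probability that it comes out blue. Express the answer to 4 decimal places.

For each hypothesis, P(data | H) works out to: P(data | bag A) = (1/4)(3/4) = 0.1875; P(data | bag B) = (9/11)(2/11) = 0.14876.
Weighting by the prior gives 1/3 · 0.1875 = 0.0625, 2/3 · 0.14876 = 0.099174; summing to 0.16167.
Normalising, the posterior is P(bag A | data) = 0.38658, P(bag B | data) = 0.61342.
Averaging over the posterior, P(blue next | data) = (1/4)(0.38658) + (9/11)(0.61342) = 0.59853.

0.5985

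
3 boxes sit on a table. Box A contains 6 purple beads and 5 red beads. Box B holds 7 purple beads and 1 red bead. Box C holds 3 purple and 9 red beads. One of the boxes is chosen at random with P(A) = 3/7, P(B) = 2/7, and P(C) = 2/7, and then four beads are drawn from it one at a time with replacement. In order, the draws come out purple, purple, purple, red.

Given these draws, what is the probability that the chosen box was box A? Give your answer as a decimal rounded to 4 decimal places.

Under each hypothesis, the probability of the observed sequence is: P(data | box A) = (6/11)(6/11)(6/11)(5/11) = 0.073765; P(data | box B) = (7/8)(7/8)(7/8)(1/8) = 0.08374; P(data | box C) = (3/12)(3/12)(3/12)(9/12) = 0.011719.
Weighting by the prior gives 3/7 · 0.073765 = 0.031614, 2/7 · 0.08374 = 0.023926, 2/7 · 0.011719 = 0.0033482; these sum to 0.058888.
Hence P(box A | data) = (0.031614) / (0.058888) = 0.53685.

0.5368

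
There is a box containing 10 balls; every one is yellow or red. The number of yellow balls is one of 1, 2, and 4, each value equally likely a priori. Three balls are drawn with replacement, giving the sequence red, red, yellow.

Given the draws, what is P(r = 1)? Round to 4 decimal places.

Compute the likelihood of the observed sequence for each case: P(data | r = 1) = (9/10)(9/10)(1/10) = 0.081; P(data | r = 2) = (8/10)(8/10)(2/10) = 0.128; P(data | r = 4) = (6/10)(6/10)(4/10) = 0.144.
The prior-weighted likelihoods are 1/3 · 0.081 = 0.027, 1/3 · 0.128 = 0.042667, 1/3 · 0.144 = 0.048; these sum to 0.11767.
Therefore the posterior P(r = 1 | data) = (0.027) / (0.11767) = 0.22946.

0.2295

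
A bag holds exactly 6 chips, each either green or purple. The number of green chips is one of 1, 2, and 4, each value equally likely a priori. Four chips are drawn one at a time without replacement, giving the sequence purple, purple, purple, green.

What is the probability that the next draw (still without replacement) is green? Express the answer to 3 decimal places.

0.222

Under each hypothesis, the probability of the observed sequence is: P(data | r = 1) = (5/6)(4/5)(3/4)(1/3) = 1/6; P(data | r = 2) = (4/6)(3/5)(2/4)(2/3) = 2/15; P(data | r = 4) = (2/6)(1/5)(0/4) = 0.
Weighting by the prior gives 1/3 · 1/6 = 1/18, 1/3 · 2/15 = 2/45, 1/3 · 0 = 0; these sum to 1/10.
Normalising, the posterior is P(r = 1 | data) = 5/9, P(r = 2 | data) = 4/9, P(r = 4 | data) = 0.
So P(green next | data) = Σ P(green next | H) P(H | data) = (0)(5/9) + (1/2)(4/9) = 2/9.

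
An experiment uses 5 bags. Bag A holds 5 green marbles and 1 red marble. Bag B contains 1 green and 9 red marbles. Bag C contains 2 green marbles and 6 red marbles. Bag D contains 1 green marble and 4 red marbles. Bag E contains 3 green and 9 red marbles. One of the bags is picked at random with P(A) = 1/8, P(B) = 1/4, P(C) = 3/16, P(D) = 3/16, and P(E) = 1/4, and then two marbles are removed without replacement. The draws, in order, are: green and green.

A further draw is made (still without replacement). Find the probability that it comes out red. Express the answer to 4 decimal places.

For each hypothesis, P(data | H) works out to: P(data | bag A) = (5/6)(4/5) = 0.66667; P(data | bag B) = (1/10)(0/9) = 0; P(data | bag C) = (2/8)(1/7) = 0.035714; P(data | bag D) = (1/5)(0/4) = 0; P(data | bag E) = (3/12)(2/11) = 0.045455.
Multiplying each by its prior: 1/8 · 0.66667 = 0.083333, 1/4 · 0 = 0, 3/16 · 0.035714 = 0.0066964, 3/16 · 0 = 0, 1/4 · 0.045455 = 0.011364; these sum to 0.10139.
Normalising, the posterior is P(bag A | data) = 0.82188, P(bag B | data) = 0, P(bag C | data) = 0.066044, P(bag D | data) = 0, P(bag E | data) = 0.11207.
Averaging over the posterior, P(red next | data) = (1/4)(0.82188) + (1)(0.066044) + (9/10)(0.11207) = 0.37238.

0.3724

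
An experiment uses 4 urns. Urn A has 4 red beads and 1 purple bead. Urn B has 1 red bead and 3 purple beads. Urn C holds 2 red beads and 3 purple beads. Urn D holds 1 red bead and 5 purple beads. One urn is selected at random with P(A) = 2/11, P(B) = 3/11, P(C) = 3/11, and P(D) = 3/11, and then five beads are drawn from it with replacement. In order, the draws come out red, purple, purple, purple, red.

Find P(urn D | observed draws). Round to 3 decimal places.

The likelihood of the observed sequence under each hypothesis: P(data | urn A) = (4/5)(1/5)(1/5)(1/5)(4/5) = 0.00512; P(data | urn B) = (1/4)(3/4)(3/4)(3/4)(1/4) = 0.026367; P(data | urn C) = (2/5)(3/5)(3/5)(3/5)(2/5) = 0.03456; P(data | urn D) = (1/6)(5/6)(5/6)(5/6)(1/6) = 0.016075.
The prior-weighted likelihoods are 2/11 · 0.00512 = 0.00093091, 3/11 · 0.026367 = 0.0071911, 3/11 · 0.03456 = 0.0094255, 3/11 · 0.016075 = 0.0043841; with total 0.021932.
By Bayes' rule, P(urn D | data) = (0.0043841) / (0.021932) = 0.1999.

0.200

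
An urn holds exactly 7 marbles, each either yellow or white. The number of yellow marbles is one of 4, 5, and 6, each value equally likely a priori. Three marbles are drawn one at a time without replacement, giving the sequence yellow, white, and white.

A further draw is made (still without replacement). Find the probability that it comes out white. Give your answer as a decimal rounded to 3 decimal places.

0.176

Under each hypothesis, the probability of the observed sequence is: P(data | r = 4) = (4/7)(3/6)(2/5) = 4/35; P(data | r = 5) = (5/7)(2/6)(1/5) = 1/21; P(data | r = 6) = (6/7)(1/6)(0/5) = 0.
The prior-weighted likelihoods are 1/3 · 4/35 = 4/105, 1/3 · 1/21 = 1/63, 1/3 · 0 = 0; these sum to 17/315.
Normalising, the posterior is P(r = 4 | data) = 12/17, P(r = 5 | data) = 5/17, P(r = 6 | data) = 0.
Averaging over the posterior, P(white next | data) = (1/4)(12/17) + (0)(5/17) = 3/17.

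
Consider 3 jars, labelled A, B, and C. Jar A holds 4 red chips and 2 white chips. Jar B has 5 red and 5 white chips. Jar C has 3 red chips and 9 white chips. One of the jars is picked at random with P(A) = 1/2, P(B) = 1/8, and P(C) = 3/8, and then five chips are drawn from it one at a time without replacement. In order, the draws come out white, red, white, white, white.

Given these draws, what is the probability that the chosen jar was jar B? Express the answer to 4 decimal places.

Compute the likelihood of the observed sequence for each case: P(data | jar A) = (2/6)(4/5)(1/4)(0/3) = 0; P(data | jar B) = (5/10)(5/9)(4/8)(3/7)(2/6) = 0.019841; P(data | jar C) = (9/12)(3/11)(8/10)(7/9)(6/8) = 0.095455.
Weighting by the prior gives 1/2 · 0 = 0, 1/8 · 0.019841 = 0.0024802, 3/8 · 0.095455 = 0.035795; summing to 0.038276.
Hence P(jar B | data) = (0.0024802) / (0.038276) = 0.064797.

0.0648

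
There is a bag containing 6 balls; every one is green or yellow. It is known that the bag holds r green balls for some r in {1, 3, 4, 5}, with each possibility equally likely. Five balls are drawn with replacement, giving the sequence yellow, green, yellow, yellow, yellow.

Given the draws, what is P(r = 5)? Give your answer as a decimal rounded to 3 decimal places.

0.005

The likelihood of the observed sequence under each hypothesis: P(data | r = 1) = (5/6)(1/6)(5/6)(5/6)(5/6) = 0.080376; P(data | r = 3) = (3/6)(3/6)(3/6)(3/6)(3/6) = 0.03125; P(data | r = 4) = (2/6)(4/6)(2/6)(2/6)(2/6) = 0.0082305; P(data | r = 5) = (1/6)(5/6)(1/6)(1/6)(1/6) = 0.000643.
The prior-weighted likelihoods are 1/4 · 0.080376 = 0.020094, 1/4 · 0.03125 = 0.0078125, 1/4 · 0.0082305 = 0.0020576, 1/4 · 0.000643 = 0.00016075; these sum to 0.030125.
By Bayes' rule, P(r = 5 | data) = (0.00016075) / (0.030125) = 0.0053362.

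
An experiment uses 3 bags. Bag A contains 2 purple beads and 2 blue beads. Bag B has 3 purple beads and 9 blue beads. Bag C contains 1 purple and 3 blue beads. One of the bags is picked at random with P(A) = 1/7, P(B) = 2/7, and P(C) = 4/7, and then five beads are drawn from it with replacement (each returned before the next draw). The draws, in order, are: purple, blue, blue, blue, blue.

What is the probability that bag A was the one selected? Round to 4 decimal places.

0.0618

For each hypothesis, P(data | H) works out to: P(data | bag A) = (2/4)(2/4)(2/4)(2/4)(2/4) = 0.03125; P(data | bag B) = (3/12)(9/12)(9/12)(9/12)(9/12) = 0.079102; P(data | bag C) = (1/4)(3/4)(3/4)(3/4)(3/4) = 0.079102.
Multiplying each by its prior: 1/7 · 0.03125 = 0.0044643, 2/7 · 0.079102 = 0.0226, 4/7 · 0.079102 = 0.045201; with total 0.072266.
Therefore the posterior P(bag A | data) = (0.0044643) / (0.072266) = 0.061776.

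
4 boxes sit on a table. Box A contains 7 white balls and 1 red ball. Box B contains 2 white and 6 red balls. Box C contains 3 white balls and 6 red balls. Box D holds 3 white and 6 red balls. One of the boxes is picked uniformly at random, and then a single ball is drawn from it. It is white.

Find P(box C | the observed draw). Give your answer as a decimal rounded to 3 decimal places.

0.186

The likelihood of this draw under each hypothesis: P(data | box A) = (7/8) = 7/8; P(data | box B) = (2/8) = 1/4; P(data | box C) = (3/9) = 1/3; P(data | box D) = (3/9) = 1/3.
Multiplying each by its prior: 1/4 · 7/8 = 7/32, 1/4 · 1/4 = 1/16, 1/4 · 1/3 = 1/12, 1/4 · 1/3 = 1/12; summing to 43/96.
So P(box C | data) = (1/12) / (43/96) = 8/43.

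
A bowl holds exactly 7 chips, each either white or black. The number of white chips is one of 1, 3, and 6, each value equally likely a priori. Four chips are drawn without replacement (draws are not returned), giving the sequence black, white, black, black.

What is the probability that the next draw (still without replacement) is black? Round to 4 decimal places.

Compute the likelihood of the observed sequence for each case: P(data | r = 1) = (6/7)(1/6)(5/5)(4/4) = 1/7; P(data | r = 3) = (4/7)(3/6)(3/5)(2/4) = 3/35; P(data | r = 6) = (1/7)(6/6)(0/5) = 0.
Multiplying each by its prior: 1/3 · 1/7 = 1/21, 1/3 · 3/35 = 1/35, 1/3 · 0 = 0; with total 8/105.
Normalising, the posterior is P(r = 1 | data) = 5/8, P(r = 3 | data) = 3/8, P(r = 6 | data) = 0.
The predictive probability is P(black next | data) = (1)(5/8) + (1/3)(3/8) = 3/4.

0.7500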